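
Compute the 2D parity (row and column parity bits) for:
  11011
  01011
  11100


Row parities: 011
Column parities: 01100

Row P: 011, Col P: 01100, Corner: 0


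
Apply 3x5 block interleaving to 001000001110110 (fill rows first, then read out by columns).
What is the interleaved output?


Matrix:
  00100
  00011
  10110
Read columns: 001000101011010

001000101011010


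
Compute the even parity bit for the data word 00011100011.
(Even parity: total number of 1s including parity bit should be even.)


Number of 1s in data: 5
Parity bit: 1

1


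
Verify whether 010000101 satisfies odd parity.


Number of 1s: 3

Yes, parity is correct (3 ones)


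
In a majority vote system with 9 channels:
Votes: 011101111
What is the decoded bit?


Ones: 7 out of 9
Threshold: 5

1 (7/9 voted 1)


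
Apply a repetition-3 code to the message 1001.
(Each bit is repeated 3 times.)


Each bit -> 3 copies

111000000111


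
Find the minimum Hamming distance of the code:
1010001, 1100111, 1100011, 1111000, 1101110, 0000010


Comparing all pairs, minimum distance: 1
Can detect 0 errors, correct 0 errors

1


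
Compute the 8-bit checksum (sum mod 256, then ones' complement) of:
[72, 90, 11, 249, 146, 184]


Sum = 752 mod 256 = 240
Complement = 15

15


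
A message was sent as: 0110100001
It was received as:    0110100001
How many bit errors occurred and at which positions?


XOR: 0000000000

0 errors (received matches sent)


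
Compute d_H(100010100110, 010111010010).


XOR: 110101110100
Count of 1s: 7

7


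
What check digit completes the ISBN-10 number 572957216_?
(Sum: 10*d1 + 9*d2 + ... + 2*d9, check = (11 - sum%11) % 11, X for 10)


Weighted sum: 280
280 mod 11 = 5

Check digit: 6


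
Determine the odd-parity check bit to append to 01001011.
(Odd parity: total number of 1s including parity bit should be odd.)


Number of 1s in data: 4
Parity bit: 1

1


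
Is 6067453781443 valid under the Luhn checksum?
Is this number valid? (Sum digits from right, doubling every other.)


Luhn sum = 55
55 mod 10 = 5

Invalid (Luhn sum mod 10 = 5)


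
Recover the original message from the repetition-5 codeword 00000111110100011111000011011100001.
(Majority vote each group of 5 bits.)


Groups: 00000, 11111, 01000, 11111, 00001, 10111, 00001
Majority votes: 0101010

0101010


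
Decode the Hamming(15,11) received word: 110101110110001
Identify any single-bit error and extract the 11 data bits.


Syndrome = 0: no error detected

Data: 00110110001 (no errors)


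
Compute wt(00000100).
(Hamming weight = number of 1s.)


Counting 1s in 00000100

1


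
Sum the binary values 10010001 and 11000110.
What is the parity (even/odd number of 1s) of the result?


10010001 = 145
11000110 = 198
Sum = 343 = 101010111
1s count = 6

even parity (6 ones in 101010111)


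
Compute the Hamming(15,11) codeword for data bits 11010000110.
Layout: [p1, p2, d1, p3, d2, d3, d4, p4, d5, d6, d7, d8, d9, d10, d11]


Parity bits: p1=0, p2=1, p3=0, p4=0

011010100000110


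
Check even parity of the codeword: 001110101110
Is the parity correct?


Number of 1s: 7

No, parity error (7 ones)


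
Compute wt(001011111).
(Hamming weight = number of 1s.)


Counting 1s in 001011111

6


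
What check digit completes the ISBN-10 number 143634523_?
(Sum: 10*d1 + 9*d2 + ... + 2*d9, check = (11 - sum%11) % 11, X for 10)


Weighted sum: 182
182 mod 11 = 6

Check digit: 5


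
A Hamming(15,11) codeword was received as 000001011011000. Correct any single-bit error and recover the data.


Syndrome = 0: no error detected

Data: 00101011000 (no errors)


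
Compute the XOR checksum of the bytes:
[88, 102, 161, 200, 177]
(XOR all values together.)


XOR chain: 88 ^ 102 ^ 161 ^ 200 ^ 177 = 230

230


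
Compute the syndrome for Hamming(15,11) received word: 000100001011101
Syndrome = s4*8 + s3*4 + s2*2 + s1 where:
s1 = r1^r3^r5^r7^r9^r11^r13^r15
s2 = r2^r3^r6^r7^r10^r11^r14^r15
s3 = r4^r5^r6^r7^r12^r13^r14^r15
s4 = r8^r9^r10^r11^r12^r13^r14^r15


s1=0, s2=0, s3=0, s4=1

Syndrome = 8 (error at position 8)


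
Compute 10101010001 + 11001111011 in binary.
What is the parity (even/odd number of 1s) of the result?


10101010001 = 1361
11001111011 = 1659
Sum = 3020 = 101111001100
1s count = 7

odd parity (7 ones in 101111001100)


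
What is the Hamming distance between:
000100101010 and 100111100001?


XOR: 100011001011
Count of 1s: 6

6


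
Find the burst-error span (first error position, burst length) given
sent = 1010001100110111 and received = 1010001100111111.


XOR: 0000000000001000

Burst at position 12, length 1


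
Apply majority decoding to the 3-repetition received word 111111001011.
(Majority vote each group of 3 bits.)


Groups: 111, 111, 001, 011
Majority votes: 1101

1101


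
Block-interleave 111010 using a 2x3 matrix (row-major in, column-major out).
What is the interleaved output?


Matrix:
  111
  010
Read columns: 101110

101110


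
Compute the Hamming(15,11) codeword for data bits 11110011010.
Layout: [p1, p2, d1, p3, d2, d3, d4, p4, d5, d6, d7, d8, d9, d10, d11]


Parity bits: p1=0, p2=1, p3=1, p4=1

011111110011010


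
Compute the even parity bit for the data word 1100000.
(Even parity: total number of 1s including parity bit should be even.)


Number of 1s in data: 2
Parity bit: 0

0


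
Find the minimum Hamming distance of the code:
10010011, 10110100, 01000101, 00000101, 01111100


Comparing all pairs, minimum distance: 1
Can detect 0 errors, correct 0 errors

1


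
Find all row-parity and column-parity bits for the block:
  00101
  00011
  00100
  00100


Row parities: 0011
Column parities: 00110

Row P: 0011, Col P: 00110, Corner: 0


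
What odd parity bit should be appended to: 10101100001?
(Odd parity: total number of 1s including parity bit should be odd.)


Number of 1s in data: 5
Parity bit: 0

0


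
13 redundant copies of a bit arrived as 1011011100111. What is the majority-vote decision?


Ones: 9 out of 13
Threshold: 7

1 (9/13 voted 1)


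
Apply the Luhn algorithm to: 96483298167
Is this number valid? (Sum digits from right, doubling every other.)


Luhn sum = 57
57 mod 10 = 7

Invalid (Luhn sum mod 10 = 7)


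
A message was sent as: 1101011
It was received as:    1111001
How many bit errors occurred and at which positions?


XOR: 0010010

2 error(s) at position(s): 2, 5


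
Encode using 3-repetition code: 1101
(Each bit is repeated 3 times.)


Each bit -> 3 copies

111111000111


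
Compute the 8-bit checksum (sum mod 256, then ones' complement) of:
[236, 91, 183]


Sum = 510 mod 256 = 254
Complement = 1

1


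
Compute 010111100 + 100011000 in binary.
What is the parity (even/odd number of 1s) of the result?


010111100 = 188
100011000 = 280
Sum = 468 = 111010100
1s count = 5

odd parity (5 ones in 111010100)


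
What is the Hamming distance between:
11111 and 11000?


XOR: 00111
Count of 1s: 3

3


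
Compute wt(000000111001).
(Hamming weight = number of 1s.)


Counting 1s in 000000111001

4


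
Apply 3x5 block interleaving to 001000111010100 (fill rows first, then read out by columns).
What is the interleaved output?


Matrix:
  00100
  01110
  10100
Read columns: 001010111010000

001010111010000


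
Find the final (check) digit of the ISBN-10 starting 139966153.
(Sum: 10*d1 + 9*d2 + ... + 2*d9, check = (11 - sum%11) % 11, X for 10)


Weighted sum: 263
263 mod 11 = 10

Check digit: 1


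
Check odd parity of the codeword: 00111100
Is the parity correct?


Number of 1s: 4

No, parity error (4 ones)


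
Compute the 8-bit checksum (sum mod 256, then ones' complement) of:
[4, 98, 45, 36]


Sum = 183 mod 256 = 183
Complement = 72

72


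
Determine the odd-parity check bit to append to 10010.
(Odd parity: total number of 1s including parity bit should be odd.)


Number of 1s in data: 2
Parity bit: 1

1


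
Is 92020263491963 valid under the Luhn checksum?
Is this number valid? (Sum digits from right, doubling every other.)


Luhn sum = 55
55 mod 10 = 5

Invalid (Luhn sum mod 10 = 5)


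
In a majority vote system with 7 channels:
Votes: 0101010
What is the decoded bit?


Ones: 3 out of 7
Threshold: 4

0 (3/7 voted 1)


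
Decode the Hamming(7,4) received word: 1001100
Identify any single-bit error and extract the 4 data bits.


Syndrome = 0: no error detected

Data: 0100 (no errors)


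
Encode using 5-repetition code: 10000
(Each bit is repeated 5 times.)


Each bit -> 5 copies

1111100000000000000000000


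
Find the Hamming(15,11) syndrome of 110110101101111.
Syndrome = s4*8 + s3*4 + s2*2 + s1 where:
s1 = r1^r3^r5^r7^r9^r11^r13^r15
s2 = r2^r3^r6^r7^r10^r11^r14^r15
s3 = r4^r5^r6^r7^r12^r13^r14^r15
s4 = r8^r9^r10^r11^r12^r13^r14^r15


s1=0, s2=1, s3=1, s4=0

Syndrome = 6 (error at position 6)


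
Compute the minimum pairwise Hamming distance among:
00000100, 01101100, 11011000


Comparing all pairs, minimum distance: 3
Can detect 2 errors, correct 1 errors

3


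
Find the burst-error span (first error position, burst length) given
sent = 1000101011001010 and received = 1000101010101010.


XOR: 0000000001100000

Burst at position 9, length 2


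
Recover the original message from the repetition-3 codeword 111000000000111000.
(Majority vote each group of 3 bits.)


Groups: 111, 000, 000, 000, 111, 000
Majority votes: 100010

100010


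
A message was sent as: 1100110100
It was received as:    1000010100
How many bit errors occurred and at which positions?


XOR: 0100100000

2 error(s) at position(s): 1, 4


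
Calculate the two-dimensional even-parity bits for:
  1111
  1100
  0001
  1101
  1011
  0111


Row parities: 001111
Column parities: 0011

Row P: 001111, Col P: 0011, Corner: 0


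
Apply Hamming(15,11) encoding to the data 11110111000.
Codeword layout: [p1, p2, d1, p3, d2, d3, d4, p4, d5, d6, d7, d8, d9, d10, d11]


Parity bits: p1=0, p2=1, p3=0, p4=1

011011110111000


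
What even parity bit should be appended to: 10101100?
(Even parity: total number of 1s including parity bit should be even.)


Number of 1s in data: 4
Parity bit: 0

0


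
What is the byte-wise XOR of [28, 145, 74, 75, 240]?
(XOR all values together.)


XOR chain: 28 ^ 145 ^ 74 ^ 75 ^ 240 = 124

124


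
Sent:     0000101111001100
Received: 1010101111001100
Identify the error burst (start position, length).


XOR: 1010000000000000

Burst at position 0, length 3


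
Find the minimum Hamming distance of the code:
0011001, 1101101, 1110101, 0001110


Comparing all pairs, minimum distance: 2
Can detect 1 errors, correct 0 errors

2


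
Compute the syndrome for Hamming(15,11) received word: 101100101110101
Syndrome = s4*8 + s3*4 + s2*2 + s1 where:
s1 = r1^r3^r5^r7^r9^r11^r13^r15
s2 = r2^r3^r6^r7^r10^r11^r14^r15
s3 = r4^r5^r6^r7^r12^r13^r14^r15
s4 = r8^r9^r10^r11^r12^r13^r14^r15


s1=1, s2=1, s3=0, s4=1

Syndrome = 11 (error at position 11)


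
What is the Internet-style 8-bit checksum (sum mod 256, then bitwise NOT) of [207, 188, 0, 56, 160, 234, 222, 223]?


Sum = 1290 mod 256 = 10
Complement = 245

245


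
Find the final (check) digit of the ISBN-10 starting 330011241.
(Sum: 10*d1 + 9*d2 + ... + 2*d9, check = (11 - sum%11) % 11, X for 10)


Weighted sum: 90
90 mod 11 = 2

Check digit: 9


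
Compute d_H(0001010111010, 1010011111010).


XOR: 1011001000000
Count of 1s: 4

4


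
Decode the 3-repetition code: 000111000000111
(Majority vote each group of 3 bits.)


Groups: 000, 111, 000, 000, 111
Majority votes: 01001

01001


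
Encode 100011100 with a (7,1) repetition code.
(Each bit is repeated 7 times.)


Each bit -> 7 copies

111111100000000000000000000011111111111111111111100000000000000


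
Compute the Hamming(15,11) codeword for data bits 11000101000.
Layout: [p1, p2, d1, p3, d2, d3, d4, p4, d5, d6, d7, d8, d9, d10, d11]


Parity bits: p1=0, p2=0, p3=0, p4=0

001010000101000


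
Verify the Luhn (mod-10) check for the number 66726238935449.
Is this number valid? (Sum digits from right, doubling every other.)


Luhn sum = 69
69 mod 10 = 9

Invalid (Luhn sum mod 10 = 9)


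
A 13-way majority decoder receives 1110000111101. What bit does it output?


Ones: 8 out of 13
Threshold: 7

1 (8/13 voted 1)


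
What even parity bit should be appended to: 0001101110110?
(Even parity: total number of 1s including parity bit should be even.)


Number of 1s in data: 7
Parity bit: 1

1


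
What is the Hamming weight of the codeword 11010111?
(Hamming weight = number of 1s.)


Counting 1s in 11010111

6


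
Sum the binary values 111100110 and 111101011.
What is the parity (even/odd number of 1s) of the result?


111100110 = 486
111101011 = 491
Sum = 977 = 1111010001
1s count = 6

even parity (6 ones in 1111010001)


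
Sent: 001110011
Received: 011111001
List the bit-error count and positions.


XOR: 010001010

3 error(s) at position(s): 1, 5, 7


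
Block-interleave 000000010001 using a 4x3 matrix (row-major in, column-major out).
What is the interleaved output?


Matrix:
  000
  000
  010
  001
Read columns: 000000100001

000000100001


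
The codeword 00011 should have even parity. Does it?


Number of 1s: 2

Yes, parity is correct (2 ones)


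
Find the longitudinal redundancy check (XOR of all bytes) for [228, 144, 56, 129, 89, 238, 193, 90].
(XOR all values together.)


XOR chain: 228 ^ 144 ^ 56 ^ 129 ^ 89 ^ 238 ^ 193 ^ 90 = 225

225


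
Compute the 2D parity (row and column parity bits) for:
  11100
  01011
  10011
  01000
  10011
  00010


Row parities: 111111
Column parities: 11101

Row P: 111111, Col P: 11101, Corner: 0


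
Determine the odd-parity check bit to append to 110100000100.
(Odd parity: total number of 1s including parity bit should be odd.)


Number of 1s in data: 4
Parity bit: 1

1


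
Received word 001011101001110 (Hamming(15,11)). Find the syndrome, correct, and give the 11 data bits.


Syndrome = 1: error at position 1

Data: 11111001110 (corrected bit 1)


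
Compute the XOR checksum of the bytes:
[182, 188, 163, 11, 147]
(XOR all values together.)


XOR chain: 182 ^ 188 ^ 163 ^ 11 ^ 147 = 49

49


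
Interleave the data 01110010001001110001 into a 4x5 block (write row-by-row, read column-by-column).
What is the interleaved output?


Matrix:
  01110
  01000
  10011
  10001
Read columns: 00111100100010100011

00111100100010100011


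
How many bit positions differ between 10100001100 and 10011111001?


XOR: 00111110101
Count of 1s: 7

7


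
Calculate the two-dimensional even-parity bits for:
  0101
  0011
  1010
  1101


Row parities: 0001
Column parities: 0001

Row P: 0001, Col P: 0001, Corner: 1


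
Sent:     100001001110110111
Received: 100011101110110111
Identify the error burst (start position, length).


XOR: 000010100000000000

Burst at position 4, length 3


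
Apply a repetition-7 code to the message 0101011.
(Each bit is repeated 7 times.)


Each bit -> 7 copies

0000000111111100000001111111000000011111111111111


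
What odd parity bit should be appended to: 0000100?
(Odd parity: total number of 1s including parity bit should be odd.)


Number of 1s in data: 1
Parity bit: 0

0


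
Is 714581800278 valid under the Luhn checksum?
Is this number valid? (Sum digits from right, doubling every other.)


Luhn sum = 49
49 mod 10 = 9

Invalid (Luhn sum mod 10 = 9)


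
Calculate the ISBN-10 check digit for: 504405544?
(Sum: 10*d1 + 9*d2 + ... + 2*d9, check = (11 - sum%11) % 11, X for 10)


Weighted sum: 175
175 mod 11 = 10

Check digit: 1


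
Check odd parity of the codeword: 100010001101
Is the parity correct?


Number of 1s: 5

Yes, parity is correct (5 ones)


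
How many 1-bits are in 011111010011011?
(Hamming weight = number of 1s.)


Counting 1s in 011111010011011

10


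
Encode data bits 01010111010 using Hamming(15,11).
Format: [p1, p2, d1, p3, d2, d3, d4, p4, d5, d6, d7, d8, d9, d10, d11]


Parity bits: p1=1, p2=0, p3=0, p4=0

100010100111010


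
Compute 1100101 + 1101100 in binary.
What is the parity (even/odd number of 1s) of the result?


1100101 = 101
1101100 = 108
Sum = 209 = 11010001
1s count = 4

even parity (4 ones in 11010001)


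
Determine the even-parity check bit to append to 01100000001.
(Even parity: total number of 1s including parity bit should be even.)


Number of 1s in data: 3
Parity bit: 1

1


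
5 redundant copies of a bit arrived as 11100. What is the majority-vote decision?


Ones: 3 out of 5
Threshold: 3

1 (3/5 voted 1)


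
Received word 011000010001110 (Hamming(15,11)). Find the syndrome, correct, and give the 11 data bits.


Syndrome = 6: error at position 6

Data: 10100001110 (corrected bit 6)


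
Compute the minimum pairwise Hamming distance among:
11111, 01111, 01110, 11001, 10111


Comparing all pairs, minimum distance: 1
Can detect 0 errors, correct 0 errors

1


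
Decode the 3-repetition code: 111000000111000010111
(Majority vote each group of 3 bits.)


Groups: 111, 000, 000, 111, 000, 010, 111
Majority votes: 1001001

1001001


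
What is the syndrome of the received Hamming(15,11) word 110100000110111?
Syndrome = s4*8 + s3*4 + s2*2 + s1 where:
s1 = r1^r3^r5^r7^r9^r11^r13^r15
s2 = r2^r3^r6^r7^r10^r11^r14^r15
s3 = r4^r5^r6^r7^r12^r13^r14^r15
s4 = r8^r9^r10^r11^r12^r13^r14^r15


s1=0, s2=1, s3=0, s4=1

Syndrome = 10 (error at position 10)


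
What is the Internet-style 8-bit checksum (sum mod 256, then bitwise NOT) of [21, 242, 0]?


Sum = 263 mod 256 = 7
Complement = 248

248


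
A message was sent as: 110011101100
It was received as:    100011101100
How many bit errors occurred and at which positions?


XOR: 010000000000

1 error(s) at position(s): 1


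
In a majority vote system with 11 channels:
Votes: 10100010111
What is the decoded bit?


Ones: 6 out of 11
Threshold: 6

1 (6/11 voted 1)


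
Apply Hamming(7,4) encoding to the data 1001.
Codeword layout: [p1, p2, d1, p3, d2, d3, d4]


Parity bits: p1=0, p2=0, p3=1

0011001


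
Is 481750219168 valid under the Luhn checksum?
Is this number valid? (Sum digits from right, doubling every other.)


Luhn sum = 52
52 mod 10 = 2

Invalid (Luhn sum mod 10 = 2)


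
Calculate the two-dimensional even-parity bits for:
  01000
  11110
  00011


Row parities: 100
Column parities: 10101

Row P: 100, Col P: 10101, Corner: 1


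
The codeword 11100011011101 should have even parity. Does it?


Number of 1s: 9

No, parity error (9 ones)


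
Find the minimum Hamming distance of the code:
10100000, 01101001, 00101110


Comparing all pairs, minimum distance: 4
Can detect 3 errors, correct 1 errors

4


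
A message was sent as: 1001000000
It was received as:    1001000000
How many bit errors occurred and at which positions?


XOR: 0000000000

0 errors (received matches sent)


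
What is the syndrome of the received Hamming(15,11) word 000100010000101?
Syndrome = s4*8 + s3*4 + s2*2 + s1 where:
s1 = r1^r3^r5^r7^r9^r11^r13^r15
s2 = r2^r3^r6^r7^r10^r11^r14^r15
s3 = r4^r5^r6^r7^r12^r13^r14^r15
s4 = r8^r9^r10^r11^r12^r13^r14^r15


s1=0, s2=1, s3=1, s4=1

Syndrome = 14 (error at position 14)


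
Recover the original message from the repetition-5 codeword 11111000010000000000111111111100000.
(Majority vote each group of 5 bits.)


Groups: 11111, 00001, 00000, 00000, 11111, 11111, 00000
Majority votes: 1000110

1000110


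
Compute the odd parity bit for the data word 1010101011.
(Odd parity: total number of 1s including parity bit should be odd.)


Number of 1s in data: 6
Parity bit: 1

1


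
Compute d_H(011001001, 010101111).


XOR: 001100110
Count of 1s: 4

4


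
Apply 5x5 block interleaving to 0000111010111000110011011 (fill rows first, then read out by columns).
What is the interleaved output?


Matrix:
  00001
  11010
  11100
  01100
  11011
Read columns: 0110101111001100100110001

0110101111001100100110001


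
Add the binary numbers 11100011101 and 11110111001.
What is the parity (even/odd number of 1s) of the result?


11100011101 = 1821
11110111001 = 1977
Sum = 3798 = 111011010110
1s count = 8

even parity (8 ones in 111011010110)


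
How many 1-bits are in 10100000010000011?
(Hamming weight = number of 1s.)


Counting 1s in 10100000010000011

5


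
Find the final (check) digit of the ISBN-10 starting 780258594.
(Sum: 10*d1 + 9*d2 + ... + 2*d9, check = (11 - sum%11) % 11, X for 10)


Weighted sum: 281
281 mod 11 = 6

Check digit: 5


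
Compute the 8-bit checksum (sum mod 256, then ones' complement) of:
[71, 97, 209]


Sum = 377 mod 256 = 121
Complement = 134

134


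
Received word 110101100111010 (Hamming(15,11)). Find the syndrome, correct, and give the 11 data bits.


Syndrome = 5: error at position 5

Data: 01110111010 (corrected bit 5)


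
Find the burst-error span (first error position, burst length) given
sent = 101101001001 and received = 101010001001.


XOR: 000111000000

Burst at position 3, length 3


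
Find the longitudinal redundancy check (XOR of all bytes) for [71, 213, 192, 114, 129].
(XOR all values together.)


XOR chain: 71 ^ 213 ^ 192 ^ 114 ^ 129 = 161

161


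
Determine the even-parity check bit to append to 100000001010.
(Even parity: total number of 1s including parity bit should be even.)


Number of 1s in data: 3
Parity bit: 1

1


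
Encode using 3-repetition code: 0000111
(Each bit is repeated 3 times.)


Each bit -> 3 copies

000000000000111111111


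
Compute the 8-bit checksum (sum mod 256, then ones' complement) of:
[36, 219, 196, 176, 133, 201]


Sum = 961 mod 256 = 193
Complement = 62

62


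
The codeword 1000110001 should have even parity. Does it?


Number of 1s: 4

Yes, parity is correct (4 ones)


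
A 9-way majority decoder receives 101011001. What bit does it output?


Ones: 5 out of 9
Threshold: 5

1 (5/9 voted 1)


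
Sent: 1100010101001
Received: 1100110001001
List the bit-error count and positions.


XOR: 0000100100000

2 error(s) at position(s): 4, 7


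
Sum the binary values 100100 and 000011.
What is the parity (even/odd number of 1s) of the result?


100100 = 36
000011 = 3
Sum = 39 = 100111
1s count = 4

even parity (4 ones in 100111)


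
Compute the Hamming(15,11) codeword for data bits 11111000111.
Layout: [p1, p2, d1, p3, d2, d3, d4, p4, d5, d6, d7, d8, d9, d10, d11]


Parity bits: p1=0, p2=1, p3=0, p4=0

011011101000111


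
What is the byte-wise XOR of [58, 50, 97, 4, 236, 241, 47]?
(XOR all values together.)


XOR chain: 58 ^ 50 ^ 97 ^ 4 ^ 236 ^ 241 ^ 47 = 95

95


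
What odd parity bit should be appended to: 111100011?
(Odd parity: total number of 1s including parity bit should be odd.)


Number of 1s in data: 6
Parity bit: 1

1


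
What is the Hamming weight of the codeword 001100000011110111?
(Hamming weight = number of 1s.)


Counting 1s in 001100000011110111

9


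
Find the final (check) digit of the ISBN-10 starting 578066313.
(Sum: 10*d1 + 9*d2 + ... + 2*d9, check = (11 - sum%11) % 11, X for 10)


Weighted sum: 264
264 mod 11 = 0

Check digit: 0


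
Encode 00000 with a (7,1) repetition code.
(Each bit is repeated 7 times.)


Each bit -> 7 copies

00000000000000000000000000000000000


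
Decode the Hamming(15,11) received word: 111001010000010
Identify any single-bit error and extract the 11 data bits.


Syndrome = 0: no error detected

Data: 10100000010 (no errors)


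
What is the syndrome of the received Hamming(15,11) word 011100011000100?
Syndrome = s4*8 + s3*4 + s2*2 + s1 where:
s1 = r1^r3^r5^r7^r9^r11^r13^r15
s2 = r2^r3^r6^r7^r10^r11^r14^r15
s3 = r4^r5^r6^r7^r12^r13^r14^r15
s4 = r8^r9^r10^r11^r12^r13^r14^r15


s1=1, s2=0, s3=0, s4=1

Syndrome = 9 (error at position 9)


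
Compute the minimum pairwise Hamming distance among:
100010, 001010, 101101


Comparing all pairs, minimum distance: 2
Can detect 1 errors, correct 0 errors

2


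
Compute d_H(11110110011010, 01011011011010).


XOR: 10101101000000
Count of 1s: 5

5


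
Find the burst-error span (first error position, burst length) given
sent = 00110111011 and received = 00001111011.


XOR: 00111000000

Burst at position 2, length 3


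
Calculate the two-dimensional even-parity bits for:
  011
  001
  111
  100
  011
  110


Row parities: 011100
Column parities: 100

Row P: 011100, Col P: 100, Corner: 1


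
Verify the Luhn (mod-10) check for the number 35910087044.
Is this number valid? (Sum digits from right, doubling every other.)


Luhn sum = 40
40 mod 10 = 0

Valid (Luhn sum mod 10 = 0)


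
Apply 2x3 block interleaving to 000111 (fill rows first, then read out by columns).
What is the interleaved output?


Matrix:
  000
  111
Read columns: 010101

010101


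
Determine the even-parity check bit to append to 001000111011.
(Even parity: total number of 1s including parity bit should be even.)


Number of 1s in data: 6
Parity bit: 0

0


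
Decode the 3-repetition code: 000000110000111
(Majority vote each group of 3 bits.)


Groups: 000, 000, 110, 000, 111
Majority votes: 00101

00101


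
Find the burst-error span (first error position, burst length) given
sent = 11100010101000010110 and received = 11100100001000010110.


XOR: 00000110100000000000

Burst at position 5, length 4


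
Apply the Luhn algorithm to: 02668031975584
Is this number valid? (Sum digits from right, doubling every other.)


Luhn sum = 58
58 mod 10 = 8

Invalid (Luhn sum mod 10 = 8)


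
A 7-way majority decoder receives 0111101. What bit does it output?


Ones: 5 out of 7
Threshold: 4

1 (5/7 voted 1)


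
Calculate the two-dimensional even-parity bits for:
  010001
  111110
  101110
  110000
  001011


Row parities: 01001
Column parities: 111010

Row P: 01001, Col P: 111010, Corner: 0


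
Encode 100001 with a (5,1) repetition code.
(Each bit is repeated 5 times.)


Each bit -> 5 copies

111110000000000000000000011111


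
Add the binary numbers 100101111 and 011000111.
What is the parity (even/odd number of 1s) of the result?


100101111 = 303
011000111 = 199
Sum = 502 = 111110110
1s count = 7

odd parity (7 ones in 111110110)


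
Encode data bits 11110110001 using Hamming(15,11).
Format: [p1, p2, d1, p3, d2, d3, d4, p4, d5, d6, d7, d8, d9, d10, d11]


Parity bits: p1=1, p2=0, p3=0, p4=1

101011110110001


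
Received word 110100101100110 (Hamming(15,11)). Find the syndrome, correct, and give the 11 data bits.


Syndrome = 0: no error detected

Data: 00011100110 (no errors)


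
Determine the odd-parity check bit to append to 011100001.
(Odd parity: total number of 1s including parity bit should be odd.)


Number of 1s in data: 4
Parity bit: 1

1


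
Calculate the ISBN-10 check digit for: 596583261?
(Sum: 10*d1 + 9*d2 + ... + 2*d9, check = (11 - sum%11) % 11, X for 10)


Weighted sum: 305
305 mod 11 = 8

Check digit: 3


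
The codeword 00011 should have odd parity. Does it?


Number of 1s: 2

No, parity error (2 ones)


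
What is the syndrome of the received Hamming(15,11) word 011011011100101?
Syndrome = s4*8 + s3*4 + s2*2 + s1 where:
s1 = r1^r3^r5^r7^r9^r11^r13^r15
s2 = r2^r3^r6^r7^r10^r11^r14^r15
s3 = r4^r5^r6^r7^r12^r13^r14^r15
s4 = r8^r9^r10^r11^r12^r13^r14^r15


s1=1, s2=1, s3=0, s4=1

Syndrome = 11 (error at position 11)


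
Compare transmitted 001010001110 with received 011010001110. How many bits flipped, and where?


XOR: 010000000000

1 error(s) at position(s): 1


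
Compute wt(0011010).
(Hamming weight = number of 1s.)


Counting 1s in 0011010

3


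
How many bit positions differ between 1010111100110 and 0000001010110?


XOR: 1010110110000
Count of 1s: 6

6


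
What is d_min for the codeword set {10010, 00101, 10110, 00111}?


Comparing all pairs, minimum distance: 1
Can detect 0 errors, correct 0 errors

1


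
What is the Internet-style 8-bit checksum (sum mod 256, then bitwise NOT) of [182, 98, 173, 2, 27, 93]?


Sum = 575 mod 256 = 63
Complement = 192

192


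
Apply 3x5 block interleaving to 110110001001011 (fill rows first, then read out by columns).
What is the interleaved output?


Matrix:
  11011
  00010
  01011
Read columns: 100101000111101

100101000111101


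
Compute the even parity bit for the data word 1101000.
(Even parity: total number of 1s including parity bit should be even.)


Number of 1s in data: 3
Parity bit: 1

1


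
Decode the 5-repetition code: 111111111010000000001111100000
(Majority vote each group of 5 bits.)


Groups: 11111, 11110, 10000, 00000, 11111, 00000
Majority votes: 110010

110010


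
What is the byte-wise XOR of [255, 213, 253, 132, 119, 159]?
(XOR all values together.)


XOR chain: 255 ^ 213 ^ 253 ^ 132 ^ 119 ^ 159 = 187

187


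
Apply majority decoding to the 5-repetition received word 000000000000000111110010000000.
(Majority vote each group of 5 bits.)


Groups: 00000, 00000, 00000, 11111, 00100, 00000
Majority votes: 000100

000100


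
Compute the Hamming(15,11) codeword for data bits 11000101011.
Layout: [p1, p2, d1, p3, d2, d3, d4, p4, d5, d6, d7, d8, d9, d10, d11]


Parity bits: p1=1, p2=0, p3=0, p4=0

101010000101011


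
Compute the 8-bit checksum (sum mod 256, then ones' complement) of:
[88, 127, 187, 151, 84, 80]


Sum = 717 mod 256 = 205
Complement = 50

50


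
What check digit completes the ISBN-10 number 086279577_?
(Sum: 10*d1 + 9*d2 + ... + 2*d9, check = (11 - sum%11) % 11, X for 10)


Weighted sum: 276
276 mod 11 = 1

Check digit: X


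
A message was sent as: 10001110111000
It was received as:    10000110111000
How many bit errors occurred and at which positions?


XOR: 00001000000000

1 error(s) at position(s): 4


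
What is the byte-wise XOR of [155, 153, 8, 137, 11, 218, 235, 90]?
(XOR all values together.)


XOR chain: 155 ^ 153 ^ 8 ^ 137 ^ 11 ^ 218 ^ 235 ^ 90 = 227

227


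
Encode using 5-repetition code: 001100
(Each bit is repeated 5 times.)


Each bit -> 5 copies

000000000011111111110000000000


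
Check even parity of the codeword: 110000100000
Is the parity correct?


Number of 1s: 3

No, parity error (3 ones)


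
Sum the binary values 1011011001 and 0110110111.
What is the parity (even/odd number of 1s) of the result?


1011011001 = 729
0110110111 = 439
Sum = 1168 = 10010010000
1s count = 3

odd parity (3 ones in 10010010000)


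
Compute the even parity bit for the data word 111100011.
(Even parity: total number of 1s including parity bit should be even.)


Number of 1s in data: 6
Parity bit: 0

0


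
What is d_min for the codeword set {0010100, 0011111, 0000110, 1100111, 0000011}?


Comparing all pairs, minimum distance: 2
Can detect 1 errors, correct 0 errors

2


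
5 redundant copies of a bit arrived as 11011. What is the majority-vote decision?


Ones: 4 out of 5
Threshold: 3

1 (4/5 voted 1)


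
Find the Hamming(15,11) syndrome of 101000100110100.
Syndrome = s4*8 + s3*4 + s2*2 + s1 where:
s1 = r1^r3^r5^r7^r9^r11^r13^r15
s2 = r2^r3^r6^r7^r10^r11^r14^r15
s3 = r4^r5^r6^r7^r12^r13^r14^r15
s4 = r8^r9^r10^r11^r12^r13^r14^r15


s1=1, s2=0, s3=0, s4=1

Syndrome = 9 (error at position 9)


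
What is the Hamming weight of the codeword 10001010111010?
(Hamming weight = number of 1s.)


Counting 1s in 10001010111010

7


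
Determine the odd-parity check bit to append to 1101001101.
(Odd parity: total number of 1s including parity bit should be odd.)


Number of 1s in data: 6
Parity bit: 1

1


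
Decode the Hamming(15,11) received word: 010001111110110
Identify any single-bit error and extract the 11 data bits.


Syndrome = 0: no error detected

Data: 00111110110 (no errors)


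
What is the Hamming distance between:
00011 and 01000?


XOR: 01011
Count of 1s: 3

3


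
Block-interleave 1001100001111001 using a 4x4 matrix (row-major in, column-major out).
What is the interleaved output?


Matrix:
  1001
  1000
  0111
  1001
Read columns: 1101001000101011

1101001000101011


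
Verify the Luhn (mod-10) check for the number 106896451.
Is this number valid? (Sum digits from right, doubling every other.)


Luhn sum = 32
32 mod 10 = 2

Invalid (Luhn sum mod 10 = 2)


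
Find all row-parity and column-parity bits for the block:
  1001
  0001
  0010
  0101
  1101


Row parities: 01101
Column parities: 0010

Row P: 01101, Col P: 0010, Corner: 1


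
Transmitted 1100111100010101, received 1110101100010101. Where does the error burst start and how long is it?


XOR: 0010010000000000

Burst at position 2, length 4


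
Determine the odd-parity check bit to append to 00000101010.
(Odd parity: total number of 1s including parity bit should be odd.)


Number of 1s in data: 3
Parity bit: 0

0


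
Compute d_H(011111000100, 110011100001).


XOR: 101100100101
Count of 1s: 6

6


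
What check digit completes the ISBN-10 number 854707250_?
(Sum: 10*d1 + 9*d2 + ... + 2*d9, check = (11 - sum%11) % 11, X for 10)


Weighted sum: 264
264 mod 11 = 0

Check digit: 0


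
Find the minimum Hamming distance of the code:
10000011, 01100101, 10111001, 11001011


Comparing all pairs, minimum distance: 2
Can detect 1 errors, correct 0 errors

2


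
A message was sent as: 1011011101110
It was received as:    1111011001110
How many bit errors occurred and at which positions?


XOR: 0100000100000

2 error(s) at position(s): 1, 7


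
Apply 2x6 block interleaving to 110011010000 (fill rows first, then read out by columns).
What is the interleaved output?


Matrix:
  110011
  010000
Read columns: 101100001010

101100001010


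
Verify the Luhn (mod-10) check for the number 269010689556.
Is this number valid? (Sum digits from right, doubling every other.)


Luhn sum = 53
53 mod 10 = 3

Invalid (Luhn sum mod 10 = 3)


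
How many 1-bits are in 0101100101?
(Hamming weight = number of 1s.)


Counting 1s in 0101100101

5


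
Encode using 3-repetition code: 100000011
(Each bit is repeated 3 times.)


Each bit -> 3 copies

111000000000000000000111111


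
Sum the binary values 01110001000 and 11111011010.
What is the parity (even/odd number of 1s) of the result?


01110001000 = 904
11111011010 = 2010
Sum = 2914 = 101101100010
1s count = 6

even parity (6 ones in 101101100010)


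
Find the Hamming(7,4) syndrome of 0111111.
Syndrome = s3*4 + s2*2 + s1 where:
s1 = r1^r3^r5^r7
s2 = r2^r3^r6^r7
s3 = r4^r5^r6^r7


s1=1, s2=0, s3=0

Syndrome = 1 (error at position 1)


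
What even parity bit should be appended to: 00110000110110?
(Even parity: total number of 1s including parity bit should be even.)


Number of 1s in data: 6
Parity bit: 0

0


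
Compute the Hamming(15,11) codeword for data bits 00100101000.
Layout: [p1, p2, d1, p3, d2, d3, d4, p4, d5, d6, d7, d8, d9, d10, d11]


Parity bits: p1=0, p2=0, p3=0, p4=0

000001000101000


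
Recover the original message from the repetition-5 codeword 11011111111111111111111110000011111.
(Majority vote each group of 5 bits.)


Groups: 11011, 11111, 11111, 11111, 11111, 00000, 11111
Majority votes: 1111101

1111101


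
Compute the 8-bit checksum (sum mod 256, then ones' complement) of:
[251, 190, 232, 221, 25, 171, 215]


Sum = 1305 mod 256 = 25
Complement = 230

230


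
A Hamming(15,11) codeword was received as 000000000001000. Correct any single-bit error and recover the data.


Syndrome = 12: error at position 12

Data: 00000000000 (corrected bit 12)


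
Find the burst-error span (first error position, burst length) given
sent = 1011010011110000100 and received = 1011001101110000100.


XOR: 0000011110000000000

Burst at position 5, length 4


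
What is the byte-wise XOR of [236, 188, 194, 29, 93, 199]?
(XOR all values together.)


XOR chain: 236 ^ 188 ^ 194 ^ 29 ^ 93 ^ 199 = 21

21


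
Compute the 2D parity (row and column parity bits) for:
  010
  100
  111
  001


Row parities: 1111
Column parities: 000

Row P: 1111, Col P: 000, Corner: 0


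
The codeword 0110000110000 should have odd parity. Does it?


Number of 1s: 4

No, parity error (4 ones)


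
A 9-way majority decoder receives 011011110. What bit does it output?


Ones: 6 out of 9
Threshold: 5

1 (6/9 voted 1)


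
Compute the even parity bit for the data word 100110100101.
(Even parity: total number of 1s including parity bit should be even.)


Number of 1s in data: 6
Parity bit: 0

0


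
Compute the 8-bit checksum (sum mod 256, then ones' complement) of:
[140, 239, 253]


Sum = 632 mod 256 = 120
Complement = 135

135


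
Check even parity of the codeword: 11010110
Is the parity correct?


Number of 1s: 5

No, parity error (5 ones)


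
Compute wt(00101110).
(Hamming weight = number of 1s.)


Counting 1s in 00101110

4


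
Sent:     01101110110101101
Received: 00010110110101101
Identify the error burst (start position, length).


XOR: 01111000000000000

Burst at position 1, length 4


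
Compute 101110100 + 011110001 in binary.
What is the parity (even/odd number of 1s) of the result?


101110100 = 372
011110001 = 241
Sum = 613 = 1001100101
1s count = 5

odd parity (5 ones in 1001100101)


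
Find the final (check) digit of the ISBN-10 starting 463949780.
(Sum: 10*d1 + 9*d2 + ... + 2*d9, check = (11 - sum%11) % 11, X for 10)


Weighted sum: 302
302 mod 11 = 5

Check digit: 6


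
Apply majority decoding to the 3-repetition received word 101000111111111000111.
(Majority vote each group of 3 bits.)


Groups: 101, 000, 111, 111, 111, 000, 111
Majority votes: 1011101

1011101


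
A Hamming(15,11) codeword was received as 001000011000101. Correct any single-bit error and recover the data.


Syndrome = 0: no error detected

Data: 10001000101 (no errors)


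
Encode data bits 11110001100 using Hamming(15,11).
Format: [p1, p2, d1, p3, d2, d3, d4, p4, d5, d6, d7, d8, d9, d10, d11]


Parity bits: p1=0, p2=1, p3=1, p4=0

011111100001100


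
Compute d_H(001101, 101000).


XOR: 100101
Count of 1s: 3

3


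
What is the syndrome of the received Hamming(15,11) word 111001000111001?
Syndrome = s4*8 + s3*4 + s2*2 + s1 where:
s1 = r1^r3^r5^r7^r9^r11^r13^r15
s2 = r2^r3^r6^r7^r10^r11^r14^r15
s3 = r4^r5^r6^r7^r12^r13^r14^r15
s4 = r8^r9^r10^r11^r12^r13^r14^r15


s1=0, s2=0, s3=1, s4=0

Syndrome = 4 (error at position 4)


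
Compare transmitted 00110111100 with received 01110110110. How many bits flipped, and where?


XOR: 01000001010

3 error(s) at position(s): 1, 7, 9


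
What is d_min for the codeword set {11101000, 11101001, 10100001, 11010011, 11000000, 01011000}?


Comparing all pairs, minimum distance: 1
Can detect 0 errors, correct 0 errors

1


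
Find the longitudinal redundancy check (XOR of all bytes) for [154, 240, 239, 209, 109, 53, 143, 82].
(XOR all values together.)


XOR chain: 154 ^ 240 ^ 239 ^ 209 ^ 109 ^ 53 ^ 143 ^ 82 = 209

209


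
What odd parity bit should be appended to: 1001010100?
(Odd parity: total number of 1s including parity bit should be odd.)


Number of 1s in data: 4
Parity bit: 1

1


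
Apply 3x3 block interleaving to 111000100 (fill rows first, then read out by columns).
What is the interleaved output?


Matrix:
  111
  000
  100
Read columns: 101100100

101100100
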